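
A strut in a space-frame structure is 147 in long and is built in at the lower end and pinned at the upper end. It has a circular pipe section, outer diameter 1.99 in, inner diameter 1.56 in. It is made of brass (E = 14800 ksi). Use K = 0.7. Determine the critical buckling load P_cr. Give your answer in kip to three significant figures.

d_o = 1.99 in, d_i = 1.56 in
I = π(d_o⁴ − d_i⁴)/64 = π(1.99⁴ − 1.560⁴)/64 = 0.4791 in⁴
Effective length L_e = K·L = 0.7 × 147 = 102.9 in
P_cr = π²EI / L_e² = π² × 14800×10³ × 0.4791 / 102.9² = 6.609×10^3 lb

P_cr ≈ 6.61 kip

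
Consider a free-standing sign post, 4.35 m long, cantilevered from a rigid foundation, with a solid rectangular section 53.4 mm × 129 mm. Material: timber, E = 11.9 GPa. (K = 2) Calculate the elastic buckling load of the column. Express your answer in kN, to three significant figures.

P_cr ≈ 2.54 kN

Buckling occurs about the weak axis: I_min = h·b³/12 with b = 53.4 mm (the shorter side).
I_min = 129×53.4³/12 = 1.637×10^6 mm⁴
I = 1.637×10^6 mm⁴ = 1.637×10^-6 m⁴
Effective length L_e = K·L = 2 × 4.35 = 8.700 m
P_cr = π²EI / L_e² = π² × 11.9×10⁹ × 1.637×10^-6 / 8.700² = 2.540×10^3 N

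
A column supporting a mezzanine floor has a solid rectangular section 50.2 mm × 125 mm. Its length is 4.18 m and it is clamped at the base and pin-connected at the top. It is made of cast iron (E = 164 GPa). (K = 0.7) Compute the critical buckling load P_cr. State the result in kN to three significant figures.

P_cr ≈ 249 kN

Buckling occurs about the weak axis: I_min = h·b³/12 with b = 50.2 mm (the shorter side).
I_min = 125×50.2³/12 = 1.318×10^6 mm⁴
I = 1.318×10^6 mm⁴ = 1.318×10^-6 m⁴
Effective length L_e = K·L = 0.7 × 4.18 = 2.926 m
P_cr = π²EI / L_e² = π² × 164×10⁹ × 1.318×10^-6 / 2.926² = 2.491×10^5 N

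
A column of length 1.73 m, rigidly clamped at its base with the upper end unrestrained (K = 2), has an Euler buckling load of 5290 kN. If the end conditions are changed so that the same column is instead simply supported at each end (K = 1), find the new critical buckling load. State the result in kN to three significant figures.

P_cr ≈ 21200 kN

P_cr ∝ 1/K², so P_cr,new = P_cr,old × (K_old/K_new)² = 5290 × (2/1)²
= 5290 × 4.000 = 21200 kN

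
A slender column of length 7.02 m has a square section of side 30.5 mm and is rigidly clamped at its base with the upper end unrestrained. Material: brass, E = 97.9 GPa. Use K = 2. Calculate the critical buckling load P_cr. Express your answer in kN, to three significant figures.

I = a⁴/12 = 30.5⁴/12 = 7.211×10^4 mm⁴
I = 7.211×10^4 mm⁴ = 7.211×10^-8 m⁴
Effective length L_e = K·L = 2 × 7.02 = 14.04 m
P_cr = π²EI / L_e² = π² × 97.9×10⁹ × 7.211×10^-8 / 14.04² = 353.5 N

P_cr ≈ 0.353 kN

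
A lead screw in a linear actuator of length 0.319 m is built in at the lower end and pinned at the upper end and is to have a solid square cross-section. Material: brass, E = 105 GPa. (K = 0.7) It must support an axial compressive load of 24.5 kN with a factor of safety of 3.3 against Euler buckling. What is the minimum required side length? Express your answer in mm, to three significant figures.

Required P_cr = n·P = 3.3 × 24.5 = 80.85 kN
L_e = K·L = 0.7 × 0.319 = 0.2233 m
Required I = P_cr·L_e²/(π²E) = 8.085×10^4 × 0.2233² / (π² × 1.05×10^11) = 3.890×10^-9 m⁴
I_req = 3.890×10^3 mm⁴
Solid square: I = a⁴/12  ⇒  a = (12I)^(1/4) = (12×3.890×10^3)^(1/4) = 14.7 mm

a ≈ 14.7 mm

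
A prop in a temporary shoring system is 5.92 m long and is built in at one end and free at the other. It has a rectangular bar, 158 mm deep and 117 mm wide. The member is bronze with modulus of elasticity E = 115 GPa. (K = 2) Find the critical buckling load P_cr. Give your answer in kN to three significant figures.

Buckling occurs about the weak axis: I_min = h·b³/12 with b = 117 mm (the shorter side).
I_min = 158×117³/12 = 2.109×10^7 mm⁴
I = 2.109×10^7 mm⁴ = 2.109×10^-5 m⁴
Effective length L_e = K·L = 2 × 5.92 = 11.84 m
P_cr = π²EI / L_e² = π² × 115×10⁹ × 2.109×10^-5 / 11.84² = 1.707×10^5 N

P_cr ≈ 171 kN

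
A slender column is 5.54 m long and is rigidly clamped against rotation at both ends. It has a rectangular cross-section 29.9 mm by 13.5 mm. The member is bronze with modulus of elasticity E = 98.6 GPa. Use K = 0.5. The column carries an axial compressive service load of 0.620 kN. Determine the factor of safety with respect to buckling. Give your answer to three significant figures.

Buckling occurs about the weak axis: I_min = h·b³/12 with b = 13.5 mm (the shorter side).
I_min = 29.9×13.5³/12 = 6.130×10^3 mm⁴
I = 6.130×10^3 mm⁴ = 6.130×10^-9 m⁴
Effective length L_e = K·L = 0.5 × 5.54 = 2.770 m
P_cr = π²EI / L_e² = π² × 98.6×10⁹ × 6.130×10^-9 / 2.770² = 777.5 N
Factor of safety n = P_cr / P = 0.77751 / 0.620 = 1.25

n ≈ 1.25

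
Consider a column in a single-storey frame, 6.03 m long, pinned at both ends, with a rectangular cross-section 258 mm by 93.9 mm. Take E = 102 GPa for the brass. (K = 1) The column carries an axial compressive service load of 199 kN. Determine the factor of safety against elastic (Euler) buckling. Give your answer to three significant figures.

Buckling occurs about the weak axis: I_min = h·b³/12 with b = 93.9 mm (the shorter side).
I_min = 258×93.9³/12 = 1.780×10^7 mm⁴
I = 1.780×10^7 mm⁴ = 1.780×10^-5 m⁴
Effective length L_e = K·L = 1 × 6.03 = 6.030 m
P_cr = π²EI / L_e² = π² × 102×10⁹ × 1.780×10^-5 / 6.030² = 4.928×10^5 N
Factor of safety n = P_cr / P = 492.83 / 199 = 2.48

n ≈ 2.48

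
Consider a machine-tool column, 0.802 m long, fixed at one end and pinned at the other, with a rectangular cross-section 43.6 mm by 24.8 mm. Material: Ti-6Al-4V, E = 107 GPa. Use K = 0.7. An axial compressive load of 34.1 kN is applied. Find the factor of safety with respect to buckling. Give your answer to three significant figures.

Buckling occurs about the weak axis: I_min = h·b³/12 with b = 24.8 mm (the shorter side).
I_min = 43.6×24.8³/12 = 5.542×10^4 mm⁴
I = 5.542×10^4 mm⁴ = 5.542×10^-8 m⁴
Effective length L_e = K·L = 0.7 × 0.802 = 0.5614 m
P_cr = π²EI / L_e² = π² × 107×10⁹ × 5.542×10^-8 / 0.5614² = 1.857×10^5 N
Factor of safety n = P_cr / P = 185.69 / 34.1 = 5.45

n ≈ 5.45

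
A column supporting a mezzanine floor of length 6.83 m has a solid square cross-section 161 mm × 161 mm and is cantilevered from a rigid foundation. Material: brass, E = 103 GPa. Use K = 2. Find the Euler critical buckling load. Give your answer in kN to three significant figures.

P_cr ≈ 305 kN

I = a⁴/12 = 161⁴/12 = 5.599×10^7 mm⁴
I = 5.599×10^7 mm⁴ = 5.599×10^-5 m⁴
Effective length L_e = K·L = 2 × 6.83 = 13.66 m
P_cr = π²EI / L_e² = π² × 103×10⁹ × 5.599×10^-5 / 13.66² = 3.050×10^5 N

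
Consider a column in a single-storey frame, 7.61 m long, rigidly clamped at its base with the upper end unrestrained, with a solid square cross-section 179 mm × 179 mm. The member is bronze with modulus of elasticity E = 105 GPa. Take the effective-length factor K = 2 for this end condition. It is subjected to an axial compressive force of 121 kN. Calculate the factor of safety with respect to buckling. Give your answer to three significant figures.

n ≈ 3.16

I = a⁴/12 = 179⁴/12 = 8.555×10^7 mm⁴
I = 8.555×10^7 mm⁴ = 8.555×10^-5 m⁴
Effective length L_e = K·L = 2 × 7.61 = 15.22 m
P_cr = π²EI / L_e² = π² × 105×10⁹ × 8.555×10^-5 / 15.22² = 3.827×10^5 N
Factor of safety n = P_cr / P = 382.73 / 121 = 3.16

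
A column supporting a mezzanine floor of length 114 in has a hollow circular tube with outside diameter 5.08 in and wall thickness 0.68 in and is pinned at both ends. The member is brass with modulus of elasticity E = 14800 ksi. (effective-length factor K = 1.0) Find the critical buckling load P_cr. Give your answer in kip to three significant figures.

Inner diameter d_i = 5.08 − 2×0.68 = 3.720 in
I = π(d_o⁴ − d_i⁴)/64 = π(5.08⁴ − 3.720⁴)/64 = 23.29 in⁴
Effective length L_e = K·L = 1 × 114 = 114.0 in
P_cr = π²EI / L_e² = π² × 14800×10³ × 23.29 / 114.0² = 2.618×10^5 lb

P_cr ≈ 262 kip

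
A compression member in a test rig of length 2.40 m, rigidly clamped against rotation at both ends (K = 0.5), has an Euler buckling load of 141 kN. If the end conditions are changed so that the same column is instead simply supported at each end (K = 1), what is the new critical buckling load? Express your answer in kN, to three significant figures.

P_cr ≈ 35.2 kN

P_cr ∝ 1/K², so P_cr,new = P_cr,old × (K_old/K_new)² = 141 × (0.5/1)²
= 141 × 0.2500 = 35.2 kN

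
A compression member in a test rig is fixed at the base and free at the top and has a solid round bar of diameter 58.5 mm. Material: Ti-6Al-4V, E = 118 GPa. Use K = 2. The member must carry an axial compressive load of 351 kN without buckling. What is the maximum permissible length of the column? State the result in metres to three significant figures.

I = πd⁴/64 = π×58.5⁴/64 = 5.749×10^5 mm⁴
I = 5.749×10^-7 m⁴
At the buckling limit P_cr = P = 3.510×10^5 N
From P_cr = π²EI/(K·L)²:  L = (1/K)·√(π²EI/P_cr) = (1/2)·√(π²×1.18×10^11×5.749×10^-7/3.510×10^5)
L = 0.691 m

L_max ≈ 0.691 m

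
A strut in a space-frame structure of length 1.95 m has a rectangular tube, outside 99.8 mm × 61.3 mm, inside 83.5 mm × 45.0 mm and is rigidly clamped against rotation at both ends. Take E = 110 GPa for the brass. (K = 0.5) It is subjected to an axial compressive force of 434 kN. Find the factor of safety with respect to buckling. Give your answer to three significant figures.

n ≈ 3.37

Weak-axis I_min = (h_o·b_o³ − h_i·b_i³)/12 with b_o = 61.3, b_i = 45.00 mm (shorter outer/inner sides).
I_min = (99.8×61.3³ − 83.50×45.00³)/12 = 1.282×10^6 mm⁴
I = 1.282×10^6 mm⁴ = 1.282×10^-6 m⁴
Effective length L_e = K·L = 0.5 × 1.95 = 0.9750 m
P_cr = π²EI / L_e² = π² × 110×10⁹ × 1.282×10^-6 / 0.9750² = 1.464×10^6 N
Factor of safety n = P_cr / P = 1463.7 / 434 = 3.37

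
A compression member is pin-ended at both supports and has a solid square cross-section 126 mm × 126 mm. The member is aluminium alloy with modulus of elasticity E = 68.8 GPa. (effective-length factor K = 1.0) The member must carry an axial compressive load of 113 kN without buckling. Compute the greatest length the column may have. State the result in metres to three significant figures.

L_max ≈ 11.2 m

I = a⁴/12 = 126⁴/12 = 2.100×10^7 mm⁴
I = 2.100×10^-5 m⁴
At the buckling limit P_cr = P = 1.130×10^5 N
From P_cr = π²EI/(K·L)²:  L = (1/K)·√(π²EI/P_cr) = (1/1)·√(π²×6.88×10^10×2.100×10^-5/1.130×10^5)
L = 11.2 m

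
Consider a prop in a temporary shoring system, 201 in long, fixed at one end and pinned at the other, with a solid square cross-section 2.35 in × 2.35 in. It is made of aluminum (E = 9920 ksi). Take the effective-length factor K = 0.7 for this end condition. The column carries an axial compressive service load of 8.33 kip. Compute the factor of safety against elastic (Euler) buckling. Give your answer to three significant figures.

I = a⁴/12 = 2.35⁴/12 = 2.542 in⁴
Effective length L_e = K·L = 0.7 × 201 = 140.7 in
P_cr = π²EI / L_e² = π² × 9920×10³ × 2.542 / 140.7² = 1.257×10^4 lb
Factor of safety n = P_cr / P = 12.569 / 8.33 = 1.51

n ≈ 1.51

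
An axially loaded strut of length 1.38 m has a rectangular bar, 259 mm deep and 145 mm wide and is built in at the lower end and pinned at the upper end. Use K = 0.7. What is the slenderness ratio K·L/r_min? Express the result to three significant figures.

For a rectangle r_min = b/√12 = 145/√12 = 41.86 mm
L_e = K·L = 0.7 × 1.38 m = 0.9660 m = 966.00 mm
λ = L_e / r_min = 966.00 / 41.86 = 23.1

λ ≈ 23.1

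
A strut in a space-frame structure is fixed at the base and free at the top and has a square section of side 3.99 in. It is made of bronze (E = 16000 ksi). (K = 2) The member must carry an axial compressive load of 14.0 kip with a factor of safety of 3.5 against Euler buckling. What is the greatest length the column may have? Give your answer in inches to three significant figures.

I = a⁴/12 = 3.99⁴/12 = 21.12 in⁴
Required critical load P_cr = n·P = 3.5 × 14.0 = 49.00 kip = 4.900×10^4 lb
From P_cr = π²EI/(K·L)²:  L = (1/K)·√(π²EI/P_cr) = (1/2)·√(π²×1.60×10^7×21.12/4.900×10^4)
L = 130 in

L_max ≈ 130 in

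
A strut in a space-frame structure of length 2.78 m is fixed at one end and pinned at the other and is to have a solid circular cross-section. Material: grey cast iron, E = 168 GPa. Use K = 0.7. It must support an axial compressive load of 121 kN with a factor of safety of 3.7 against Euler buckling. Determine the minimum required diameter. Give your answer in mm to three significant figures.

Required P_cr = n·P = 3.7 × 121 = 447.7 kN
L_e = K·L = 0.7 × 2.78 = 1.946 m
Required I = P_cr·L_e²/(π²E) = 4.477×10^5 × 1.946² / (π² × 1.68×10^11) = 1.023×10^-6 m⁴
I_req = 1.023×10^6 mm⁴
Solid circle: I = πd⁴/64  ⇒  d = (64I/π)^(1/4) = (64×1.023×10^6/π)^(1/4) = 67.6 mm

d ≈ 67.6 mm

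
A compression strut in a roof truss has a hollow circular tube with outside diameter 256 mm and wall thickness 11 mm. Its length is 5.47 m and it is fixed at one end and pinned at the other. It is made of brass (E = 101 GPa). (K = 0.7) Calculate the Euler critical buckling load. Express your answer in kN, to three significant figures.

Inner diameter d_i = 256 − 2×11 = 234.0 mm
I = π(d_o⁴ − d_i⁴)/64 = π(256⁴ − 234.0⁴)/64 = 6.365×10^7 mm⁴
I = 6.365×10^7 mm⁴ = 6.365×10^-5 m⁴
Effective length L_e = K·L = 0.7 × 5.47 = 3.829 m
P_cr = π²EI / L_e² = π² × 101×10⁹ × 6.365×10^-5 / 3.829² = 4.328×10^6 N

P_cr ≈ 4330 kN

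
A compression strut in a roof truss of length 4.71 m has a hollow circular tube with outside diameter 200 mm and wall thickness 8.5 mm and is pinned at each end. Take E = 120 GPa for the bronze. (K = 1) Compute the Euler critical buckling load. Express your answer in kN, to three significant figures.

Inner diameter d_i = 200 − 2×8.5 = 183.0 mm
I = π(d_o⁴ − d_i⁴)/64 = π(200⁴ − 183.0⁴)/64 = 2.349×10^7 mm⁴
I = 2.349×10^7 mm⁴ = 2.349×10^-5 m⁴
Effective length L_e = K·L = 1 × 4.71 = 4.710 m
P_cr = π²EI / L_e² = π² × 120×10⁹ × 2.349×10^-5 / 4.710² = 1.254×10^6 N

P_cr ≈ 1250 kN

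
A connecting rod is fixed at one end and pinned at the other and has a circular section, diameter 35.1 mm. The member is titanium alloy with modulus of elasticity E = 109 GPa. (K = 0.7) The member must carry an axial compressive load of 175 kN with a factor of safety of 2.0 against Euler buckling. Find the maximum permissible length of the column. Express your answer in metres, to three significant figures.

L_max ≈ 0.684 m

I = πd⁴/64 = π×35.1⁴/64 = 7.451×10^4 mm⁴
I = 7.451×10^-8 m⁴
Required critical load P_cr = n·P = 2.0 × 175 = 350.0 kN = 3.500×10^5 N
From P_cr = π²EI/(K·L)²:  L = (1/K)·√(π²EI/P_cr) = (1/0.7)·√(π²×1.09×10^11×7.451×10^-8/3.500×10^5)
L = 0.684 m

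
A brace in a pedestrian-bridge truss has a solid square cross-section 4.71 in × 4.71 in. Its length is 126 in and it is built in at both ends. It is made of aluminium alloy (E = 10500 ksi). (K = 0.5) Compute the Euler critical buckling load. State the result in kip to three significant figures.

I = a⁴/12 = 4.71⁴/12 = 41.01 in⁴
Effective length L_e = K·L = 0.5 × 126 = 63.00 in
P_cr = π²EI / L_e² = π² × 10500×10³ × 41.01 / 63.00² = 1.071×10^6 lb

P_cr ≈ 1070 kip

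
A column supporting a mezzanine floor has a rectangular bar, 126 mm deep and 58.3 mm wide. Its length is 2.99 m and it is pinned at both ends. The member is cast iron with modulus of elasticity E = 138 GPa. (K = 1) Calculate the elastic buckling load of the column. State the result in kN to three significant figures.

Buckling occurs about the weak axis: I_min = h·b³/12 with b = 58.3 mm (the shorter side).
I_min = 126×58.3³/12 = 2.081×10^6 mm⁴
I = 2.081×10^6 mm⁴ = 2.081×10^-6 m⁴
Effective length L_e = K·L = 1 × 2.99 = 2.990 m
P_cr = π²EI / L_e² = π² × 138×10⁹ × 2.081×10^-6 / 2.990² = 3.170×10^5 N

P_cr ≈ 317 kN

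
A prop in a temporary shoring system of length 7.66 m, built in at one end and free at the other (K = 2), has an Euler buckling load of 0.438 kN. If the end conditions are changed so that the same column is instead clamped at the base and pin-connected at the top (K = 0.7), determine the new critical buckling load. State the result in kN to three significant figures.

P_cr ∝ 1/K², so P_cr,new = P_cr,old × (K_old/K_new)² = 0.438 × (2/0.7)²
= 0.438 × 8.163 = 3.58 kN

P_cr ≈ 3.58 kN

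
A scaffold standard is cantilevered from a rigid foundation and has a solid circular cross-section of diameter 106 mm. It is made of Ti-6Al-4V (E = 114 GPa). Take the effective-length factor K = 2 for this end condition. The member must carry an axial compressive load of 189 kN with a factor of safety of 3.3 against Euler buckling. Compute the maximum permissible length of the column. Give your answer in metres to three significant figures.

L_max ≈ 1.67 m

I = πd⁴/64 = π×106⁴/64 = 6.197×10^6 mm⁴
I = 6.197×10^-6 m⁴
Required critical load P_cr = n·P = 3.3 × 189 = 623.7 kN = 6.237×10^5 N
From P_cr = π²EI/(K·L)²:  L = (1/K)·√(π²EI/P_cr) = (1/2)·√(π²×1.14×10^11×6.197×10^-6/6.237×10^5)
L = 1.67 m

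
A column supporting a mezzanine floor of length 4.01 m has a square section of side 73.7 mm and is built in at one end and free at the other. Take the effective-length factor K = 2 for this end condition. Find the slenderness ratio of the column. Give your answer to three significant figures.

λ ≈ 377

For a square r = a/√12 = 73.7/√12 = 21.28 mm
L_e = K·L = 2 × 4.01 m = 8.020 m = 8020.0 mm
λ = L_e / r_min = 8020.0 / 21.28 = 377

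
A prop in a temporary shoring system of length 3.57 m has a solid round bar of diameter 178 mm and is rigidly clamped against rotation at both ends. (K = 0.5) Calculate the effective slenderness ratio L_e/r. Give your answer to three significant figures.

I = πd⁴/64 = π×178⁴/64 = 4.928×10^7 mm⁴
A = 2.488×10^4 mm²;  r_min = √(I/A) = √(4.928×10^7/2.488×10^4) = 44.50 mm
L_e = K·L = 0.5 × 3.57 m = 1.785 m = 1785.0 mm
λ = L_e / r_min = 1785.0 / 44.50 = 40.1

λ ≈ 40.1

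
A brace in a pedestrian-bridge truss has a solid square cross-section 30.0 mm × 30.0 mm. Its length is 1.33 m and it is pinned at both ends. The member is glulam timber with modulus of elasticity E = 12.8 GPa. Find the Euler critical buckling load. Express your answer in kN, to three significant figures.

P_cr ≈ 4.82 kN

I = a⁴/12 = 30.0⁴/12 = 6.750×10^4 mm⁴
I = 6.750×10^4 mm⁴ = 6.750×10^-8 m⁴
Effective length L_e = K·L = 1 × 1.33 = 1.330 m
P_cr = π²EI / L_e² = π² × 12.8×10⁹ × 6.750×10^-8 / 1.330² = 4.821×10^3 N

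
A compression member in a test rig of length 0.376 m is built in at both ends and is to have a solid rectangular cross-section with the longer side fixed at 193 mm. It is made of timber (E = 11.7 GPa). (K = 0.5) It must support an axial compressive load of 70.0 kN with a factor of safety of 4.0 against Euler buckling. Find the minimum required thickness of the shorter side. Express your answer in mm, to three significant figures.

b ≈ 17.5 mm

Required P_cr = n·P = 4.0 × 70.0 = 280.0 kN
L_e = K·L = 0.5 × 0.376 = 0.1880 m
Required I = P_cr·L_e²/(π²E) = 2.800×10^5 × 0.1880² / (π² × 1.17×10^10) = 8.570×10^-8 m⁴
I_req = 8.570×10^4 mm⁴
Rectangle, weak axis: I_min = h·b³/12 with h = 193 mm fixed  ⇒  b = (12I/h)^(1/3) = 17.5 mm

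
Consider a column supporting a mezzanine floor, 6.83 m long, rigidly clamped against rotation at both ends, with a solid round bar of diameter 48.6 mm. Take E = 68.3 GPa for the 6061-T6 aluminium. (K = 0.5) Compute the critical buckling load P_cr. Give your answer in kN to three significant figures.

P_cr ≈ 15.8 kN

I = πd⁴/64 = π×48.6⁴/64 = 2.739×10^5 mm⁴
I = 2.739×10^5 mm⁴ = 2.739×10^-7 m⁴
Effective length L_e = K·L = 0.5 × 6.83 = 3.415 m
P_cr = π²EI / L_e² = π² × 68.3×10⁹ × 2.739×10^-7 / 3.415² = 1.583×10^4 N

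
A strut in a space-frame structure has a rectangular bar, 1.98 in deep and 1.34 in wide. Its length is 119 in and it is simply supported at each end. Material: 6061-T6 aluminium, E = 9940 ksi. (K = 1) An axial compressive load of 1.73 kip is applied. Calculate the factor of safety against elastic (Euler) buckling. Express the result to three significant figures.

Buckling occurs about the weak axis: I_min = h·b³/12 with b = 1.34 in (the shorter side).
I_min = 1.98×1.34³/12 = 0.3970 in⁴
Effective length L_e = K·L = 1 × 119 = 119.0 in
P_cr = π²EI / L_e² = π² × 9940×10³ × 0.3970 / 119.0² = 2.750×10^3 lb
Factor of safety n = P_cr / P = 2.7504 / 1.73 = 1.59

n ≈ 1.59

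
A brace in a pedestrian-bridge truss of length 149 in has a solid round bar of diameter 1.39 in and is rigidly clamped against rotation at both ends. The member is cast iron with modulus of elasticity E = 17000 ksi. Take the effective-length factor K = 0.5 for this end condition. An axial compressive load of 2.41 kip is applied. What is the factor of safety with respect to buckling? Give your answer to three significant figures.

n ≈ 2.30

I = πd⁴/64 = π×1.39⁴/64 = 0.1832 in⁴
Effective length L_e = K·L = 0.5 × 149 = 74.50 in
P_cr = π²EI / L_e² = π² × 17000×10³ × 0.1832 / 74.50² = 5.539×10^3 lb
Factor of safety n = P_cr / P = 5.5394 / 2.41 = 2.30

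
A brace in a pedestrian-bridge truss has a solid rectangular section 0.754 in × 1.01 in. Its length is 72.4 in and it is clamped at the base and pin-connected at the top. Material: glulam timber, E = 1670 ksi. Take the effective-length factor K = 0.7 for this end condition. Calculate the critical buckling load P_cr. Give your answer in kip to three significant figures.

P_cr ≈ 0.232 kip

Buckling occurs about the weak axis: I_min = h·b³/12 with b = 0.754 in (the shorter side).
I_min = 1.01×0.754³/12 = 3.608×10^-2 in⁴
Effective length L_e = K·L = 0.7 × 72.4 = 50.68 in
P_cr = π²EI / L_e² = π² × 1670×10³ × 3.608×10^-2 / 50.68² = 231.5 lb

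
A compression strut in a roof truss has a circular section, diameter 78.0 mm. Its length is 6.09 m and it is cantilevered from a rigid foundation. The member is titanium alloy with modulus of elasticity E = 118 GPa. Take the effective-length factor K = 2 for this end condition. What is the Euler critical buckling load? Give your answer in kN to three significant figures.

I = πd⁴/64 = π×78.0⁴/64 = 1.817×10^6 mm⁴
I = 1.817×10^6 mm⁴ = 1.817×10^-6 m⁴
Effective length L_e = K·L = 2 × 6.09 = 12.18 m
P_cr = π²EI / L_e² = π² × 118×10⁹ × 1.817×10^-6 / 12.18² = 1.426×10^4 N

P_cr ≈ 14.3 kN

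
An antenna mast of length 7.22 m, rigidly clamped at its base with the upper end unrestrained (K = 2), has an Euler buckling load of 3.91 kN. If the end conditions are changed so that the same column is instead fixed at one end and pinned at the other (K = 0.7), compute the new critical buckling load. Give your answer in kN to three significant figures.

P_cr ∝ 1/K², so P_cr,new = P_cr,old × (K_old/K_new)² = 3.91 × (2/0.7)²
= 3.91 × 8.163 = 31.9 kN

P_cr ≈ 31.9 kN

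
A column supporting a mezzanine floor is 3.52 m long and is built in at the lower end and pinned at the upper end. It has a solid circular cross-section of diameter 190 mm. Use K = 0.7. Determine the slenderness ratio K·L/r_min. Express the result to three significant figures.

λ ≈ 51.9

I = πd⁴/64 = π×190⁴/64 = 6.397×10^7 mm⁴
A = 2.835×10^4 mm²;  r_min = √(I/A) = √(6.397×10^7/2.835×10^4) = 47.50 mm
L_e = K·L = 0.7 × 3.52 m = 2.464 m = 2464.0 mm
λ = L_e / r_min = 2464.0 / 47.50 = 51.9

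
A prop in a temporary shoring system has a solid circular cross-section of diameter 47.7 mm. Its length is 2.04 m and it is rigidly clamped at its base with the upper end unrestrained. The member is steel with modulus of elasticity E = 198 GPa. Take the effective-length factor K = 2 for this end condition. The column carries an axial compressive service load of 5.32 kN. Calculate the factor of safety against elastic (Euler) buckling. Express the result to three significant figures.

I = πd⁴/64 = π×47.7⁴/64 = 2.541×10^5 mm⁴
I = 2.541×10^5 mm⁴ = 2.541×10^-7 m⁴
Effective length L_e = K·L = 2 × 2.04 = 4.080 m
P_cr = π²EI / L_e² = π² × 198×10⁹ × 2.541×10^-7 / 4.080² = 2.983×10^4 N
Factor of safety n = P_cr / P = 29.832 / 5.32 = 5.61

n ≈ 5.61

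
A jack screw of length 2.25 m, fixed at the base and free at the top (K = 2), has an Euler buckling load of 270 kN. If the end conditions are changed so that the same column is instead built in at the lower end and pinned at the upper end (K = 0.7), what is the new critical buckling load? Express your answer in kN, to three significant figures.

P_cr ≈ 2200 kN

P_cr ∝ 1/K², so P_cr,new = P_cr,old × (K_old/K_new)² = 270 × (2/0.7)²
= 270 × 8.163 = 2200 kN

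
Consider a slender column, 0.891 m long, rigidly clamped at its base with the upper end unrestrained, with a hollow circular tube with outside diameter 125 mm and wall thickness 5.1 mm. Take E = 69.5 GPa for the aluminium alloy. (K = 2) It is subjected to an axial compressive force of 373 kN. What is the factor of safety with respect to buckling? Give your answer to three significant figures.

n ≈ 2.00

Inner diameter d_i = 125 − 2×5.1 = 114.8 mm
I = π(d_o⁴ − d_i⁴)/64 = π(125⁴ − 114.8⁴)/64 = 3.458×10^6 mm⁴
I = 3.458×10^6 mm⁴ = 3.458×10^-6 m⁴
Effective length L_e = K·L = 2 × 0.891 = 1.782 m
P_cr = π²EI / L_e² = π² × 69.5×10⁹ × 3.458×10^-6 / 1.782² = 7.470×10^5 N
Factor of safety n = P_cr / P = 747.04 / 373 = 2.00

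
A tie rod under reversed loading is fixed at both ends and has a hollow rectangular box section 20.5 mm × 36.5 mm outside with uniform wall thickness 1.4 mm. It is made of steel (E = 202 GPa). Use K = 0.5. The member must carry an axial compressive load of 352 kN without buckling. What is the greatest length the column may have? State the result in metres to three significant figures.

L_max ≈ 0.491 m

Inner dimensions: h_i = 36.5 − 2×1.4 = 33.70 mm, b_i = 20.5 − 2×1.4 = 17.70 mm
Weak-axis I_min = (h_o·b_o³ − h_i·b_i³)/12 with b_o = 20.5, b_i = 17.70 mm (shorter outer/inner sides).
I_min = (36.5×20.5³ − 33.70×17.70³)/12 = 1.063×10^4 mm⁴
I = 1.063×10^-8 m⁴
At the buckling limit P_cr = P = 3.520×10^5 N
From P_cr = π²EI/(K·L)²:  L = (1/K)·√(π²EI/P_cr) = (1/0.5)·√(π²×2.02×10^11×1.063×10^-8/3.520×10^5)
L = 0.491 m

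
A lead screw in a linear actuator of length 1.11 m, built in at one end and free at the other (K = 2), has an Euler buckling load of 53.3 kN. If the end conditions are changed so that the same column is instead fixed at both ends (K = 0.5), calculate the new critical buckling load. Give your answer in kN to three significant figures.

P_cr ∝ 1/K², so P_cr,new = P_cr,old × (K_old/K_new)² = 53.3 × (2/0.5)²
= 53.3 × 16.00 = 853 kN

P_cr ≈ 853 kN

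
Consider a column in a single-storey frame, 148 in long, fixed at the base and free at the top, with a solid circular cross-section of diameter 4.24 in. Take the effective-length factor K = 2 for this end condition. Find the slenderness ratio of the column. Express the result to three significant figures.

λ ≈ 279

I = πd⁴/64 = π×4.24⁴/64 = 15.86 in⁴
A = 14.12 in²;  r_min = √(I/A) = √(15.86/14.12) = 1.060 in
L_e = K·L = 2 × 148 = 296.0 in
λ = L_e / r_min = 296.00 / 1.060 = 279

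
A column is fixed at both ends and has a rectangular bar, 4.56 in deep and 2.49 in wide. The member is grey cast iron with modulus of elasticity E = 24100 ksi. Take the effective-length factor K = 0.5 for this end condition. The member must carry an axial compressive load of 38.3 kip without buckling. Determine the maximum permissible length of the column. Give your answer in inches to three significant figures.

Buckling occurs about the weak axis: I_min = h·b³/12 with b = 2.49 in (the shorter side).
I_min = 4.56×2.49³/12 = 5.867 in⁴
At the buckling limit P_cr = P = 3.830×10^4 lb
From P_cr = π²EI/(K·L)²:  L = (1/K)·√(π²EI/P_cr) = (1/0.5)·√(π²×2.41×10^7×5.867/3.830×10^4)
L = 382 in

L_max ≈ 382 in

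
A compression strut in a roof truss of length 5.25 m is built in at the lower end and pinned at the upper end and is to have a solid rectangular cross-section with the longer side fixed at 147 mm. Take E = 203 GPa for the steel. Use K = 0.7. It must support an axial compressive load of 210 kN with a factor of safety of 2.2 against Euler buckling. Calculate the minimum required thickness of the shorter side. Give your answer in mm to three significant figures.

b ≈ 63.3 mm

Required P_cr = n·P = 2.2 × 210 = 462.0 kN
L_e = K·L = 0.7 × 5.25 = 3.675 m
Required I = P_cr·L_e²/(π²E) = 4.620×10^5 × 3.675² / (π² × 2.03×10^11) = 3.114×10^-6 m⁴
I_req = 3.114×10^6 mm⁴
Rectangle, weak axis: I_min = h·b³/12 with h = 147 mm fixed  ⇒  b = (12I/h)^(1/3) = 63.3 mm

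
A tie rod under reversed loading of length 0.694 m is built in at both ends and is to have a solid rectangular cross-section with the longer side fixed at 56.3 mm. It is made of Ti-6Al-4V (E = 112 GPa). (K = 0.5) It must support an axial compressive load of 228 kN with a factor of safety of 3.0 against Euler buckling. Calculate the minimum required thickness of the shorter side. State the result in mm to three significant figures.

Required P_cr = n·P = 3.0 × 228 = 684.0 kN
L_e = K·L = 0.5 × 0.694 = 0.3470 m
Required I = P_cr·L_e²/(π²E) = 6.840×10^5 × 0.3470² / (π² × 1.12×10^11) = 7.451×10^-8 m⁴
I_req = 7.451×10^4 mm⁴
Rectangle, weak axis: I_min = h·b³/12 with h = 56.3 mm fixed  ⇒  b = (12I/h)^(1/3) = 25.1 mm

b ≈ 25.1 mm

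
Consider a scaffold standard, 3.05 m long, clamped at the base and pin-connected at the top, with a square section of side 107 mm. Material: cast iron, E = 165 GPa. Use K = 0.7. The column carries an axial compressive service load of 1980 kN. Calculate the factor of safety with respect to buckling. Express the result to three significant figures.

I = a⁴/12 = 107⁴/12 = 1.092×10^7 mm⁴
I = 1.092×10^7 mm⁴ = 1.092×10^-5 m⁴
Effective length L_e = K·L = 0.7 × 3.05 = 2.135 m
P_cr = π²EI / L_e² = π² × 165×10⁹ × 1.092×10^-5 / 2.135² = 3.902×10^6 N
Factor of safety n = P_cr / P = 3902.5 / 1980 = 1.97

n ≈ 1.97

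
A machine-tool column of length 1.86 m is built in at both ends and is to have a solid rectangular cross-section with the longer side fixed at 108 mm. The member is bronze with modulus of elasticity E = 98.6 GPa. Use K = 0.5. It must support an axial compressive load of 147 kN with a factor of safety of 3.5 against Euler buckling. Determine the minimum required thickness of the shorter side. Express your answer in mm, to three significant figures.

b ≈ 37.0 mm

Required P_cr = n·P = 3.5 × 147 = 514.5 kN
L_e = K·L = 0.5 × 1.86 = 0.9300 m
Required I = P_cr·L_e²/(π²E) = 5.145×10^5 × 0.9300² / (π² × 9.86×10^10) = 4.573×10^-7 m⁴
I_req = 4.573×10^5 mm⁴
Rectangle, weak axis: I_min = h·b³/12 with h = 108 mm fixed  ⇒  b = (12I/h)^(1/3) = 37.0 mm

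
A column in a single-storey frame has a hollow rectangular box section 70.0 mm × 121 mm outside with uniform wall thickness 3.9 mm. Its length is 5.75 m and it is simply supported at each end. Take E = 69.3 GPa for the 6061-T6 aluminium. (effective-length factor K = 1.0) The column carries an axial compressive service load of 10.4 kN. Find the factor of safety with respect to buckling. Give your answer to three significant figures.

n ≈ 2.36

Inner dimensions: h_i = 121 − 2×3.9 = 113.2 mm, b_i = 70.0 − 2×3.9 = 62.20 mm
Weak-axis I_min = (h_o·b_o³ − h_i·b_i³)/12 with b_o = 70.0, b_i = 62.20 mm (shorter outer/inner sides).
I_min = (121×70.0³ − 113.2×62.20³)/12 = 1.189×10^6 mm⁴
I = 1.189×10^6 mm⁴ = 1.189×10^-6 m⁴
Effective length L_e = K·L = 1 × 5.75 = 5.750 m
P_cr = π²EI / L_e² = π² × 69.3×10⁹ × 1.189×10^-6 / 5.750² = 2.459×10^4 N
Factor of safety n = P_cr / P = 24.587 / 10.4 = 2.36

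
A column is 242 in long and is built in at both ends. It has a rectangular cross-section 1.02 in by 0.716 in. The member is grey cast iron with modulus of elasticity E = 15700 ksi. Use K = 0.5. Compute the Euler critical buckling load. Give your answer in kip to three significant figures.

P_cr ≈ 0.330 kip

Buckling occurs about the weak axis: I_min = h·b³/12 with b = 0.716 in (the shorter side).
I_min = 1.02×0.716³/12 = 3.120×10^-2 in⁴
Effective length L_e = K·L = 0.5 × 242 = 121.0 in
P_cr = π²EI / L_e² = π² × 15700×10³ × 3.120×10^-2 / 121.0² = 330.2 lb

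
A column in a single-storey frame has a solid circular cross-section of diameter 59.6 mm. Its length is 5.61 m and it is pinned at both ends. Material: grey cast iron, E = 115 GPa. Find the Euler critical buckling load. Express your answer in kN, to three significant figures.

P_cr ≈ 22.3 kN

I = πd⁴/64 = π×59.6⁴/64 = 6.194×10^5 mm⁴
I = 6.194×10^5 mm⁴ = 6.194×10^-7 m⁴
Effective length L_e = K·L = 1 × 5.61 = 5.610 m
P_cr = π²EI / L_e² = π² × 115×10⁹ × 6.194×10^-7 / 5.610² = 2.234×10^4 N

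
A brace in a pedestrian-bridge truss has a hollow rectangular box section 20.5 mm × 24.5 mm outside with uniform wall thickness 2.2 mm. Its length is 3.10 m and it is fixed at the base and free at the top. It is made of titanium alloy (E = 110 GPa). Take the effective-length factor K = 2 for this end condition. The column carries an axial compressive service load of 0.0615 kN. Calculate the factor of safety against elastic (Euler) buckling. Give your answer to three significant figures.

n ≈ 4.87

Inner dimensions: h_i = 24.5 − 2×2.2 = 20.10 mm, b_i = 20.5 − 2×2.2 = 16.10 mm
Weak-axis I_min = (h_o·b_o³ − h_i·b_i³)/12 with b_o = 20.5, b_i = 16.10 mm (shorter outer/inner sides).
I_min = (24.5×20.5³ − 20.10×16.10³)/12 = 1.060×10^4 mm⁴
I = 1.060×10^4 mm⁴ = 1.060×10^-8 m⁴
Effective length L_e = K·L = 2 × 3.10 = 6.200 m
P_cr = π²EI / L_e² = π² × 110×10⁹ × 1.060×10^-8 / 6.200² = 299.3 N
Factor of safety n = P_cr / P = 0.29935 / 0.0615 = 4.87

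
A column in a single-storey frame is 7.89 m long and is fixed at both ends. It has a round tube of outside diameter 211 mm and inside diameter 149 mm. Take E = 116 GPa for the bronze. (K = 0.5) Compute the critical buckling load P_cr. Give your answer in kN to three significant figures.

P_cr ≈ 5380 kN

d_o = 211 mm, d_i = 149 mm
I = π(d_o⁴ − d_i⁴)/64 = π(211⁴ − 149.0⁴)/64 = 7.310×10^7 mm⁴
I = 7.310×10^7 mm⁴ = 7.310×10^-5 m⁴
Effective length L_e = K·L = 0.5 × 7.89 = 3.945 m
P_cr = π²EI / L_e² = π² × 116×10⁹ × 7.310×10^-5 / 3.945² = 5.378×10^6 N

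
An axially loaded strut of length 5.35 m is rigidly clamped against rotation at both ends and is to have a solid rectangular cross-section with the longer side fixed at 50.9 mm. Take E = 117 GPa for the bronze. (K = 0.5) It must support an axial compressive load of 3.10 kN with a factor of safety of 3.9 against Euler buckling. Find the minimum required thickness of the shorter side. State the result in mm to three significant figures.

b ≈ 26.0 mm

Required P_cr = n·P = 3.9 × 3.10 = 12.09 kN
L_e = K·L = 0.5 × 5.35 = 2.675 m
Required I = P_cr·L_e²/(π²E) = 1.209×10^4 × 2.675² / (π² × 1.17×10^11) = 7.492×10^-8 m⁴
I_req = 7.492×10^4 mm⁴
Rectangle, weak axis: I_min = h·b³/12 with h = 50.9 mm fixed  ⇒  b = (12I/h)^(1/3) = 26.0 mm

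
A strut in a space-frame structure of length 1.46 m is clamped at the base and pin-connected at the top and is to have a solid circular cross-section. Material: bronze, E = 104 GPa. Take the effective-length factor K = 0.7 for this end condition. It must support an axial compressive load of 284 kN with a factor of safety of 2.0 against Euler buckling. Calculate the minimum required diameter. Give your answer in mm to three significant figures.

d ≈ 58.6 mm

Required P_cr = n·P = 2.0 × 284 = 568.0 kN
L_e = K·L = 0.7 × 1.46 = 1.022 m
Required I = P_cr·L_e²/(π²E) = 5.680×10^5 × 1.022² / (π² × 1.04×10^11) = 5.780×10^-7 m⁴
I_req = 5.780×10^5 mm⁴
Solid circle: I = πd⁴/64  ⇒  d = (64I/π)^(1/4) = (64×5.780×10^5/π)^(1/4) = 58.6 mm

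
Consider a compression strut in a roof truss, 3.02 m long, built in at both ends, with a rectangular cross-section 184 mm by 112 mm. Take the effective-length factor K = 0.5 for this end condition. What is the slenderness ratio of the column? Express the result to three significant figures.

For a rectangle r_min = b/√12 = 112/√12 = 32.33 mm
L_e = K·L = 0.5 × 3.02 m = 1.510 m = 1510.0 mm
λ = L_e / r_min = 1510.0 / 32.33 = 46.7

λ ≈ 46.7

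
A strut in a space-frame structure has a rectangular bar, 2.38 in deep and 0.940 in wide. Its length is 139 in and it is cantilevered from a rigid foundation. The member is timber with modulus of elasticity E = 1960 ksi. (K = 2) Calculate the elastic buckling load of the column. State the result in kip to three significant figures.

P_cr ≈ 0.0412 kip

Buckling occurs about the weak axis: I_min = h·b³/12 with b = 0.940 in (the shorter side).
I_min = 2.38×0.940³/12 = 0.1647 in⁴
Effective length L_e = K·L = 2 × 139 = 278.0 in
P_cr = π²EI / L_e² = π² × 1960×10³ × 0.1647 / 278.0² = 41.23 lb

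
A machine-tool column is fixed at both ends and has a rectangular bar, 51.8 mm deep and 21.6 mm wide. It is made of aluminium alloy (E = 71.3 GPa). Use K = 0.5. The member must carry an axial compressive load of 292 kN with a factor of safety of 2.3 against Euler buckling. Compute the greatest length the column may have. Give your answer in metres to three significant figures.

Buckling occurs about the weak axis: I_min = h·b³/12 with b = 21.6 mm (the shorter side).
I_min = 51.8×21.6³/12 = 4.350×10^4 mm⁴
I = 4.350×10^-8 m⁴
Required critical load P_cr = n·P = 2.3 × 292 = 671.6 kN = 6.716×10^5 N
From P_cr = π²EI/(K·L)²:  L = (1/K)·√(π²EI/P_cr) = (1/0.5)·√(π²×7.13×10^10×4.350×10^-8/6.716×10^5)
L = 0.427 m

L_max ≈ 0.427 m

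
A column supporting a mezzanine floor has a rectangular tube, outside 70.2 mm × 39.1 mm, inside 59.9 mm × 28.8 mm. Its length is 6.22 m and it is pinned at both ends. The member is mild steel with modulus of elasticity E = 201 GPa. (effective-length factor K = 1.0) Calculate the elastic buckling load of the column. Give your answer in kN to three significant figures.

P_cr ≈ 11.8 kN

Weak-axis I_min = (h_o·b_o³ − h_i·b_i³)/12 with b_o = 39.1, b_i = 28.80 mm (shorter outer/inner sides).
I_min = (70.2×39.1³ − 59.90×28.80³)/12 = 2.305×10^5 mm⁴
I = 2.305×10^5 mm⁴ = 2.305×10^-7 m⁴
Effective length L_e = K·L = 1 × 6.22 = 6.220 m
P_cr = π²EI / L_e² = π² × 201×10⁹ × 2.305×10^-7 / 6.220² = 1.182×10^4 N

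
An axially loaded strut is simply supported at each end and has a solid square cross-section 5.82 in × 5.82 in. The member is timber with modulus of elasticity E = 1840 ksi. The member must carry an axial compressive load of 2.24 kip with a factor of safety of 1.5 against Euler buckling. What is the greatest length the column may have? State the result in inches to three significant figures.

L_max ≈ 719 in

I = a⁴/12 = 5.82⁴/12 = 95.61 in⁴
Required critical load P_cr = n·P = 1.5 × 2.24 = 3.360 kip = 3.360×10^3 lb
From P_cr = π²EI/(K·L)²:  L = (1/K)·√(π²EI/P_cr) = (1/1)·√(π²×1.84×10^6×95.61/3.360×10^3)
L = 719 in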